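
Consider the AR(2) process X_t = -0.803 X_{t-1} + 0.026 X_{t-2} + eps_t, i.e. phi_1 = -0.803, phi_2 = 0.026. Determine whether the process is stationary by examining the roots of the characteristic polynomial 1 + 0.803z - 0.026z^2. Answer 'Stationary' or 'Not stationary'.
\text{Stationary}

The AR(p) characteristic polynomial is P(z) = 1 + 0.803z - 0.026z^2.
Stationarity requires all roots to lie outside the unit circle, i.e. |z| > 1 for every root.
Set 1 + (0.803) z + (-0.026) z^2 = 0, i.e. a z^2 + b z + c = 0 with a = -0.026, b = 0.803, c = 1.
Discriminant D = b^2 - 4ac = (0.803)^2 - 4*(-0.026)*1 = 0.644809 - (-0.104) = 0.748809.
D >= 0, so the roots are real: z = (-b +/- sqrt(D)) / (2a) = (-0.803 +/- 0.865338) / (-0.052).
  z_1 = (-0.803 + 0.865338) / (-0.052) = -1.1988,   |z_1| = 1.1988.
  z_2 = (-0.803 - 0.865338) / (-0.052) = 32.0834,   |z_2| = 32.0834.
Moduli of all roots: 1.1988, 32.0834.
All moduli strictly greater than 1? Yes.
Verdict: Stationary.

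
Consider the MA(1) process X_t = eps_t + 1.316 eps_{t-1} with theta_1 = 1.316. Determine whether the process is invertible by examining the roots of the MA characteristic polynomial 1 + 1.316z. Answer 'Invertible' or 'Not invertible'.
\text{Not invertible}

The MA(q) characteristic polynomial is P(z) = 1 + 1.316z.
Invertibility requires all roots to lie outside the unit circle, i.e. |z| > 1 for every root.
This is linear in z: 1 + (1.316) z = 0  =>  z = -1/(1.316) = -0.759878,  |z| = 0.759878.
Moduli of all roots: 0.7599.
All moduli strictly greater than 1? No.
Verdict: Not invertible.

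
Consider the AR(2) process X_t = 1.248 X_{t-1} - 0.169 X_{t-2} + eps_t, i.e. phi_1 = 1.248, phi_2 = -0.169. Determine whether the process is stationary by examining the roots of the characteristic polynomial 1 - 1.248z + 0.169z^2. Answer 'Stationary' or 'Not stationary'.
\text{Not stationary}

The AR(p) characteristic polynomial is P(z) = 1 - 1.248z + 0.169z^2.
Stationarity requires all roots to lie outside the unit circle, i.e. |z| > 1 for every root.
Set 1 + (-1.248) z + (0.169) z^2 = 0, i.e. a z^2 + b z + c = 0 with a = 0.169, b = -1.248, c = 1.
Discriminant D = b^2 - 4ac = (-1.248)^2 - 4*(0.169)*1 = 1.557504 - (0.676) = 0.881504.
D >= 0, so the roots are real: z = (-b +/- sqrt(D)) / (2a) = (1.248 +/- 0.938884) / (0.338).
  z_1 = (1.248 + 0.938884) / (0.338) = 6.4701,   |z_1| = 6.4701.
  z_2 = (1.248 - 0.938884) / (0.338) = 0.9145,   |z_2| = 0.9145.
Moduli of all roots: 6.4701, 0.9145.
All moduli strictly greater than 1? No.
Verdict: Not stationary.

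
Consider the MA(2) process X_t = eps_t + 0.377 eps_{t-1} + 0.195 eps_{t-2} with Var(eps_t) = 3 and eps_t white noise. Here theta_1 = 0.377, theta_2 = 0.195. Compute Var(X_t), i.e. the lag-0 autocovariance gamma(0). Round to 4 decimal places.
\gamma(0) = 3.5405

For an MA(q) process X_t = eps_t + sum_i theta_i eps_{t-i} with
Var(eps_t) = sigma^2, the variance is
  gamma(0) = sigma^2 * (1 + sum_i theta_i^2).
  sum_i theta_i^2 = (0.377)^2 + (0.195)^2 = 0.142129 + 0.038025 = 0.180154.
  gamma(0) = 3 * (1 + 0.180154) = 3 * 1.180154 = 3.540462, which rounds to 3.5405.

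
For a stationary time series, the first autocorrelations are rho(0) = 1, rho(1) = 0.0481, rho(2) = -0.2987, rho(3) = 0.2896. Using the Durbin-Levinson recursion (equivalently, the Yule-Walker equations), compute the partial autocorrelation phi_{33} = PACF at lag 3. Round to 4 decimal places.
\phi_{33} = 0.3560

The PACF at lag k is phi_{kk}, the last component of the solution
to the Yule-Walker system G_k phi = r_k where
  (G_k)_{ij} = rho(|i - j|), (r_k)_i = rho(i), i,j = 1..k.
Equivalently, Durbin-Levinson gives phi_{kk} iteratively:
  phi_{11} = rho(1)
  phi_{kk} = [rho(k) - sum_{j=1..k-1} phi_{k-1,j} rho(k-j)]
            / [1 - sum_{j=1..k-1} phi_{k-1,j} rho(j)],
  phi_{k,j} = phi_{k-1,j} - phi_{kk} phi_{k-1,k-j},  j = 1..k-1.
Step k = 1:
  phi_11 = rho(1) = 0.0481.
Step k = 2:
  phi_22 = [rho(2) - phi_11 rho(1)] / [1 - phi_11 rho(1)] = [-0.2987 - (0.0481)(0.0481)] / [1 - (0.0481)(0.0481)]
         = -0.30101361 / 0.99768639 = -0.301712.
  Update: phi_21 = phi_11 - phi_22 phi_11 = 0.0481 - (-0.301712)(0.0481) = 0.062612.
Step k = 3:
  phi_33 = [rho(3) - phi_21 rho(2) - phi_22 rho(1)] / [1 - phi_21 rho(1) - phi_22 rho(2)]
    numerator   = 0.2896 - (0.062612)(-0.2987) - (-0.301712)(0.0481) = 0.32281463
    denominator = 1 - (0.062612)(0.0481) - (-0.301712)(-0.2987) = 0.90686708
  phi_33 = 0.32281463 / 0.90686708 = 0.356.
Therefore phi_{33} = 0.3560.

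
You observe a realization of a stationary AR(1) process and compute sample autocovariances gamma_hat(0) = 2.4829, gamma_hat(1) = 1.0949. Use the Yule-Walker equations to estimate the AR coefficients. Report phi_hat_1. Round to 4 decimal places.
\hat\phi_{1} = 0.4410

The Yule-Walker equations for an AR(p) process read, in matrix form,
  Gamma_p phi = r_p,   with   (Gamma_p)_{ij} = gamma(|i - j|),
                       (r_p)_i = gamma(i),   i,j = 1..p.
Substitute the sample gammas (Toeplitz matrix and right-hand side of size 1):
  Gamma_p = [[2.4829]]
  r_p     = [1.0949]
With p = 1 this is the single equation gamma(0) phi_1 = gamma(1):
  phi_hat_1 = gamma(1) / gamma(0) = 1.0949 / 2.4829 = 0.4410.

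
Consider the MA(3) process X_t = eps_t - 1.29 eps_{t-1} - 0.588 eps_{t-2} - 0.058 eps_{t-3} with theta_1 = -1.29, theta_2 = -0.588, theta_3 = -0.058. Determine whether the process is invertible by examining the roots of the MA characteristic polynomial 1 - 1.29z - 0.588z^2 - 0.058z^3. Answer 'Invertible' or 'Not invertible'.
\text{Not invertible}

The MA(q) characteristic polynomial is P(z) = 1 - 1.29z - 0.588z^2 - 0.058z^3.
Invertibility requires all roots to lie outside the unit circle, i.e. |z| > 1 for every root.
Degree 3: look for a simple real root z0 first, then factor out (1 - z/z0) and solve the remaining quadratic.
Testing z0 = -5: P(-5) = 1 + (-1.29)(-5) + (-0.588)(-5)^2 + (-0.058)(-5)^3
  = 1 + (6.45) + (-14.7) + (7.25) = 0.  So z_0 = -5 is a root, |z_0| = 5.
Divide out the factor (1 + 0.2 z) = (1 - z/z0) (since 1/z0 = -0.2):
  P(z) = (1 + 0.2 z)(1 + (-1.49) z + (-0.29) z^2)
  [check: z-coef -1.49 - (-0.2) = -1.29; z^2-coef -0.29 - (-0.2)(-1.49) = -0.588; z^3-coef -(-0.2)(-0.29) = -0.058.]
Remaining roots from the quadratic factor 1 + (-1.49) z + (-0.29) z^2:
  Set 1 + (-1.49) z + (-0.29) z^2 = 0, i.e. a z^2 + b z + c = 0 with a = -0.29, b = -1.49, c = 1.
  Discriminant D = b^2 - 4ac = (-1.49)^2 - 4*(-0.29)*1 = 2.2201 - (-1.16) = 3.3801.
  D >= 0, so the roots are real: z = (-b +/- sqrt(D)) / (2a) = (1.49 +/- 1.838505) / (-0.58).
    z_1 = (1.49 + 1.838505) / (-0.58) = -5.7388,   |z_1| = 5.7388.
    z_2 = (1.49 - 1.838505) / (-0.58) = 0.6009,   |z_2| = 0.6009.
Moduli of all roots: 5.0000, 5.7388, 0.6009.
All moduli strictly greater than 1? No.
Verdict: Not invertible.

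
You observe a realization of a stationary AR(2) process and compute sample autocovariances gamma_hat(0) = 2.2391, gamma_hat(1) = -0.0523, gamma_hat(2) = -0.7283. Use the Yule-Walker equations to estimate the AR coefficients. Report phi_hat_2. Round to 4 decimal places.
\hat\phi_{2} = -0.3260

The Yule-Walker equations for an AR(p) process read, in matrix form,
  Gamma_p phi = r_p,   with   (Gamma_p)_{ij} = gamma(|i - j|),
                       (r_p)_i = gamma(i),   i,j = 1..p.
Substitute the sample gammas (Toeplitz matrix and right-hand side of size 2):
  Gamma_p = [[2.2391, -0.0523], [-0.0523, 2.2391]]
  r_p     = [-0.0523, -0.7283]
Written out:
  2.2391 phi_1 - 0.0523 phi_2 = -0.0523
  -0.0523 phi_1 + 2.2391 phi_2 = -0.7283
Solve by Cramer's rule:
  det = gamma(0)^2 - gamma(1)^2 = (2.2391)^2 - (-0.0523)^2 = 5.01356881 - 0.00273529 = 5.01083352
  phi_hat_1 = [gamma(1) gamma(0) - gamma(1) gamma(2)] / det = [(-0.0523)(2.2391) - (-0.0523)(-0.7283)] / 5.01083352 = -0.15519502 / 5.01083352 = -0.031
  phi_hat_2 = [gamma(0) gamma(2) - gamma(1)^2] / det = [(2.2391)(-0.7283) - (-0.0523)^2] / 5.01083352 = -1.63347182 / 5.01083352 = -0.326
So phi_hat = [-0.0310, -0.3260].
Therefore phi_hat_2 = -0.3260.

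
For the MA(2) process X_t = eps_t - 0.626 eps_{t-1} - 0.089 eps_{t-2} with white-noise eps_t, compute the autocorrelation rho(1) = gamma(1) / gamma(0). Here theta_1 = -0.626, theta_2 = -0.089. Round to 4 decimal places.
\rho(1) = -0.4074

For an MA(q) process with theta_0 = 1, the autocovariance is
  gamma(k) = sigma^2 * sum_{i=0..q-k} theta_i * theta_{i+k},
and rho(k) = gamma(k) / gamma(0). Sigma^2 cancels.
  numerator   = (1)*(-0.626) + (-0.626)*(-0.089) = -0.570286.
  denominator = (1)^2 + (-0.626)^2 + (-0.089)^2 = 1.399797.
  rho(1) = -0.570286 / 1.399797 = -0.4074.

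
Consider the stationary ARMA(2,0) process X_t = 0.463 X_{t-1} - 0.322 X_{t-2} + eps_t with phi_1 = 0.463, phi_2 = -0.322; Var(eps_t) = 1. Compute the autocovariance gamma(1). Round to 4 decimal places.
\gamma(1) = 0.4454

Multiply the model equation by X_{t-k} and take expectations. With theta_0 = psi_0 = 1 and psi_j the MA(infinity) weights, this gives
  gamma(k) - sum_i phi_i gamma(k-i) = c_k,
  c_k = sigma^2 * sum_{j=k..q} theta_j psi_{j-k}   (c_k = 0 for k > q),
using gamma(-m) = gamma(m).
Pure AR (q = 0): c_0 = sigma^2 = 1, c_k = 0 for k >= 1.
Equations for k = 0, 1, 2 (AR order 2, c_2 = 0):
  (E0) gamma(0) = phi_1 gamma(1) + phi_2 gamma(2) + c_0
  (E1) gamma(1) = phi_1 gamma(0) + phi_2 gamma(1) + c_1
  (E2) gamma(2) = phi_1 gamma(1) + phi_2 gamma(0)
From (E1): gamma(1) = A gamma(0) + B with
  A = phi_1 / (1 - phi_2) = 0.463 / 1.322 = 0.350227,   B = c_1 / (1 - phi_2) = 0 / 1.322 = 0.
Insert (E2) into (E0): gamma(0) (1 - phi_2^2) = phi_1 (1 + phi_2) gamma(1) + c_0.
  phi_1 (1 + phi_2) = (0.463)(0.678) = 0.313914,   1 - phi_2^2 = 0.896316.
Replace gamma(1) by A gamma(0) + B and collect gamma(0):
  gamma(0) [0.896316 - (0.313914)(0.350227)] = c_0 = 1
  gamma(0) * 0.786375 = 1
  gamma(0) = 1 / 0.786375 = 1.271658.
  gamma(1) = A gamma(0) = (0.350227)(1.271658) = 0.445369.
Therefore gamma(1) = 0.4454 (to 4 decimal places).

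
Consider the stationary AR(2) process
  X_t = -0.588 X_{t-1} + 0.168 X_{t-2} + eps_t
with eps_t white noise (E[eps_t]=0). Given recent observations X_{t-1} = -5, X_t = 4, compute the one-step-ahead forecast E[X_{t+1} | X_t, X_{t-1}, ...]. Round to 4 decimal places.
E[X_{t+1} \mid \mathcal F_t] = -3.1920

For an AR(p) model X_t = c + sum_i phi_i X_{t-i} + eps_t, the
one-step-ahead conditional mean is
  E[X_{t+1} | X_t, ...] = c + sum_i phi_i X_{t+1-i}.
Substitute known values:
  E[X_{t+1} | ...] = (-0.588) * (4) + (0.168) * (-5)
                   = -3.1920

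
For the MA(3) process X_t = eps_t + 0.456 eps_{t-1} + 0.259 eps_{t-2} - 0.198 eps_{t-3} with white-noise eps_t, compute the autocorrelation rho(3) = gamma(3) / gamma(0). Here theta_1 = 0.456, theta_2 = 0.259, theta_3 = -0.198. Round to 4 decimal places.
\rho(3) = -0.1507

For an MA(q) process with theta_0 = 1, the autocovariance is
  gamma(k) = sigma^2 * sum_{i=0..q-k} theta_i * theta_{i+k},
and rho(k) = gamma(k) / gamma(0). Sigma^2 cancels.
  numerator   = (1)*(-0.198) = -0.198.
  denominator = (1)^2 + (0.456)^2 + (0.259)^2 + (-0.198)^2 = 1.314221.
  rho(3) = -0.198 / 1.314221 = -0.1507.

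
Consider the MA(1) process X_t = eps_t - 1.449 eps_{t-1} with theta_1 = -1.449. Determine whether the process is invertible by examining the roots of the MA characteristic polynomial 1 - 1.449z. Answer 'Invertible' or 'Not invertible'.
\text{Not invertible}

The MA(q) characteristic polynomial is P(z) = 1 - 1.449z.
Invertibility requires all roots to lie outside the unit circle, i.e. |z| > 1 for every root.
This is linear in z: 1 + (-1.449) z = 0  =>  z = -1/(-1.449) = 0.690131,  |z| = 0.690131.
Moduli of all roots: 0.6901.
All moduli strictly greater than 1? No.
Verdict: Not invertible.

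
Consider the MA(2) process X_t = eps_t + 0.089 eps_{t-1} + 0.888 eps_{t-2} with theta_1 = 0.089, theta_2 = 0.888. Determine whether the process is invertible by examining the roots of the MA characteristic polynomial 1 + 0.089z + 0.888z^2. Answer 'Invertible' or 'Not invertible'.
\text{Invertible}

The MA(q) characteristic polynomial is P(z) = 1 + 0.089z + 0.888z^2.
Invertibility requires all roots to lie outside the unit circle, i.e. |z| > 1 for every root.
Set 1 + (0.089) z + (0.888) z^2 = 0, i.e. a z^2 + b z + c = 0 with a = 0.888, b = 0.089, c = 1.
Discriminant D = b^2 - 4ac = (0.089)^2 - 4*(0.888)*1 = 0.007921 - (3.552) = -3.544079.
D < 0, so the roots are the complex-conjugate pair z = (-b +/- i sqrt(-D)) / (2a) = -0.0501 +/- 1.06i.
For a conjugate pair |z|^2 = z * conj(z) = (product of roots) = c/a = 1/(0.888) = 1.126126, so |z| = sqrt(1.126126) = 1.0612 for both roots.
Moduli of all roots: 1.0612, 1.0612.
All moduli strictly greater than 1? Yes.
Verdict: Invertible.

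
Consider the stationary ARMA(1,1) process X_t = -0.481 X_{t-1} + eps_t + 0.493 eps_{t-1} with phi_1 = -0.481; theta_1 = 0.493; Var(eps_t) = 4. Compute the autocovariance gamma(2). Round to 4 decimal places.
\gamma(2) = -0.0229

Multiply the model equation by X_{t-k} and take expectations. With theta_0 = psi_0 = 1 and psi_j the MA(infinity) weights, this gives
  gamma(k) - sum_i phi_i gamma(k-i) = c_k,
  c_k = sigma^2 * sum_{j=k..q} theta_j psi_{j-k}   (c_k = 0 for k > q),
using gamma(-m) = gamma(m).
psi-weights needed (psi_j = theta_j + sum_i phi_i psi_{j-i}):
  psi_1 = theta_1 + phi_1 = 0.493 + (-0.481) = 0.012
Right-hand sides:
  c_0 = sigma^2 (1 + theta_1 psi_1) = 4 * (1 + (0.493)(0.012)) = 4 * 1.005916 = 4.023664
  c_1 = sigma^2 theta_1 = 4 * (0.493) = 1.972
  c_2 = 0
Equations for k = 0 and k = 1 (AR order 1):
  gamma(0) = phi_1 gamma(1) + c_0
  gamma(1) = phi_1 gamma(0) + c_1
Substituting the second into the first: gamma(0) (1 - phi_1^2) = c_0 + phi_1 c_1, so
  gamma(0) = (c_0 + phi_1 c_1) / (1 - phi_1^2) = (4.023664 + (-0.481)(1.972)) / (1 - (-0.481)^2) = 3.075132 / 0.768639 = 4.000749.
  gamma(1) = phi_1 gamma(0) + c_1 = (-0.481)(4.000749) + (1.972) = 0.04764.
For k = 2 (> q): gamma(2) = phi_1 gamma(1) = (-0.481)(0.04764) = -0.022915.
Therefore gamma(2) = -0.0229 (to 4 decimal places).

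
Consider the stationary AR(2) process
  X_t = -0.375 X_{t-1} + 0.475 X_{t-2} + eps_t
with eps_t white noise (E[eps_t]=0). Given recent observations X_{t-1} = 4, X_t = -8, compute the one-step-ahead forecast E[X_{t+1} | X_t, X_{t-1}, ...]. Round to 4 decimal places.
E[X_{t+1} \mid \mathcal F_t] = 4.9000

For an AR(p) model X_t = c + sum_i phi_i X_{t-i} + eps_t, the
one-step-ahead conditional mean is
  E[X_{t+1} | X_t, ...] = c + sum_i phi_i X_{t+1-i}.
Substitute known values:
  E[X_{t+1} | ...] = (-0.375) * (-8) + (0.475) * (4)
                   = 4.9000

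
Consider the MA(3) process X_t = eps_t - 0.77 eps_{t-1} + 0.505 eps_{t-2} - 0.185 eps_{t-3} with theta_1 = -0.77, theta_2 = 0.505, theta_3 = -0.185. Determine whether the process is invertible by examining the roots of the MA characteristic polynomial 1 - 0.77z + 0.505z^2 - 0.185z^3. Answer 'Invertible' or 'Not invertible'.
\text{Invertible}

The MA(q) characteristic polynomial is P(z) = 1 - 0.77z + 0.505z^2 - 0.185z^3.
Invertibility requires all roots to lie outside the unit circle, i.e. |z| > 1 for every root.
Degree 3: look for a simple real root z0 first, then factor out (1 - z/z0) and solve the remaining quadratic.
Testing z0 = 2: P(2) = 1 + (-0.77)(2) + (0.505)(2)^2 + (-0.185)(2)^3
  = 1 + (-1.54) + (2.02) + (-1.48) = 0.  So z_0 = 2 is a root, |z_0| = 2.
Divide out the factor (1 - 0.5 z) = (1 - z/z0) (since 1/z0 = 0.5):
  P(z) = (1 - 0.5 z)(1 + (-0.27) z + (0.37) z^2)
  [check: z-coef -0.27 - (0.5) = -0.77; z^2-coef 0.37 - (0.5)(-0.27) = 0.505; z^3-coef -(0.5)(0.37) = -0.185.]
Remaining roots from the quadratic factor 1 + (-0.27) z + (0.37) z^2:
  Set 1 + (-0.27) z + (0.37) z^2 = 0, i.e. a z^2 + b z + c = 0 with a = 0.37, b = -0.27, c = 1.
  Discriminant D = b^2 - 4ac = (-0.27)^2 - 4*(0.37)*1 = 0.0729 - (1.48) = -1.4071.
  D < 0, so the roots are the complex-conjugate pair z = (-b +/- i sqrt(-D)) / (2a) = 0.3649 +/- 1.603i.
  For a conjugate pair |z|^2 = z * conj(z) = (product of roots) = c/a = 1/(0.37) = 2.702703, so |z| = sqrt(2.702703) = 1.644 for both roots.
Moduli of all roots: 2.0000, 1.6440, 1.6440.
All moduli strictly greater than 1? Yes.
Verdict: Invertible.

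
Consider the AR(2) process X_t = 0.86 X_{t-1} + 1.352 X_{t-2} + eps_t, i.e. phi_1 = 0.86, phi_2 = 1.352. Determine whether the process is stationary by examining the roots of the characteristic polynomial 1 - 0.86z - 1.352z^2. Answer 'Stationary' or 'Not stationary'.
\text{Not stationary}

The AR(p) characteristic polynomial is P(z) = 1 - 0.86z - 1.352z^2.
Stationarity requires all roots to lie outside the unit circle, i.e. |z| > 1 for every root.
Set 1 + (-0.86) z + (-1.352) z^2 = 0, i.e. a z^2 + b z + c = 0 with a = -1.352, b = -0.86, c = 1.
Discriminant D = b^2 - 4ac = (-0.86)^2 - 4*(-1.352)*1 = 0.7396 - (-5.408) = 6.1476.
D >= 0, so the roots are real: z = (-b +/- sqrt(D)) / (2a) = (0.86 +/- 2.479435) / (-2.704).
  z_1 = (0.86 + 2.479435) / (-2.704) = -1.235,   |z_1| = 1.235.
  z_2 = (0.86 - 2.479435) / (-2.704) = 0.5989,   |z_2| = 0.5989.
Moduli of all roots: 1.2350, 0.5989.
All moduli strictly greater than 1? No.
Verdict: Not stationary.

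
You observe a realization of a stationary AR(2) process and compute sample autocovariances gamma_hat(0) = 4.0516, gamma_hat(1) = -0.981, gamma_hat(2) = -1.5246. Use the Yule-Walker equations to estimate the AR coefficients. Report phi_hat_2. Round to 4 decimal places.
\hat\phi_{2} = -0.4620

The Yule-Walker equations for an AR(p) process read, in matrix form,
  Gamma_p phi = r_p,   with   (Gamma_p)_{ij} = gamma(|i - j|),
                       (r_p)_i = gamma(i),   i,j = 1..p.
Substitute the sample gammas (Toeplitz matrix and right-hand side of size 2):
  Gamma_p = [[4.0516, -0.981], [-0.981, 4.0516]]
  r_p     = [-0.981, -1.5246]
Written out:
  4.0516 phi_1 - 0.981 phi_2 = -0.981
  -0.981 phi_1 + 4.0516 phi_2 = -1.5246
Solve by Cramer's rule:
  det = gamma(0)^2 - gamma(1)^2 = (4.0516)^2 - (-0.981)^2 = 16.41546256 - 0.962361 = 15.45310156
  phi_hat_1 = [gamma(1) gamma(0) - gamma(1) gamma(2)] / det = [(-0.981)(4.0516) - (-0.981)(-1.5246)] / 15.45310156 = -5.4702522 / 15.45310156 = -0.354
  phi_hat_2 = [gamma(0) gamma(2) - gamma(1)^2] / det = [(4.0516)(-1.5246) - (-0.981)^2] / 15.45310156 = -7.13943036 / 15.45310156 = -0.462
So phi_hat = [-0.3540, -0.4620].
Therefore phi_hat_2 = -0.4620.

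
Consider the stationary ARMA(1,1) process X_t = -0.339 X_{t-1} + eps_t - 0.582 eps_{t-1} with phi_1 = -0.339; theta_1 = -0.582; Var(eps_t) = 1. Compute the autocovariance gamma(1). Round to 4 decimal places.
\gamma(1) = -1.2459

Multiply the model equation by X_{t-k} and take expectations. With theta_0 = psi_0 = 1 and psi_j the MA(infinity) weights, this gives
  gamma(k) - sum_i phi_i gamma(k-i) = c_k,
  c_k = sigma^2 * sum_{j=k..q} theta_j psi_{j-k}   (c_k = 0 for k > q),
using gamma(-m) = gamma(m).
psi-weights needed (psi_j = theta_j + sum_i phi_i psi_{j-i}):
  psi_1 = theta_1 + phi_1 = -0.582 + (-0.339) = -0.921
Right-hand sides:
  c_0 = sigma^2 (1 + theta_1 psi_1) = 1 * (1 + (-0.582)(-0.921)) = 1 * 1.536022 = 1.536022
  c_1 = sigma^2 theta_1 = 1 * (-0.582) = -0.582
  c_2 = 0
Equations for k = 0 and k = 1 (AR order 1):
  gamma(0) = phi_1 gamma(1) + c_0
  gamma(1) = phi_1 gamma(0) + c_1
Substituting the second into the first: gamma(0) (1 - phi_1^2) = c_0 + phi_1 c_1, so
  gamma(0) = (c_0 + phi_1 c_1) / (1 - phi_1^2) = (1.536022 + (-0.339)(-0.582)) / (1 - (-0.339)^2) = 1.73332 / 0.885079 = 1.958379.
  gamma(1) = phi_1 gamma(0) + c_1 = (-0.339)(1.958379) + (-0.582) = -1.24589.
Therefore gamma(1) = -1.2459 (to 4 decimal places).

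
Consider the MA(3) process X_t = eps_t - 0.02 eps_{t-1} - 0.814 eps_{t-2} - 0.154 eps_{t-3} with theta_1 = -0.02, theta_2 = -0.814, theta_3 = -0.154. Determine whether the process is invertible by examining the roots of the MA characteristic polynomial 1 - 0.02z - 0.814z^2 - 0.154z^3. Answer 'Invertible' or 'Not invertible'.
\text{Invertible}

The MA(q) characteristic polynomial is P(z) = 1 - 0.02z - 0.814z^2 - 0.154z^3.
Invertibility requires all roots to lie outside the unit circle, i.e. |z| > 1 for every root.
Degree 3: look for a simple real root z0 first, then factor out (1 - z/z0) and solve the remaining quadratic.
Testing z0 = -5: P(-5) = 1 + (-0.02)(-5) + (-0.814)(-5)^2 + (-0.154)(-5)^3
  = 1 + (0.1) + (-20.35) + (19.25) = 0.  So z_0 = -5 is a root, |z_0| = 5.
Divide out the factor (1 + 0.2 z) = (1 - z/z0) (since 1/z0 = -0.2):
  P(z) = (1 + 0.2 z)(1 + (-0.22) z + (-0.77) z^2)
  [check: z-coef -0.22 - (-0.2) = -0.02; z^2-coef -0.77 - (-0.2)(-0.22) = -0.814; z^3-coef -(-0.2)(-0.77) = -0.154.]
Remaining roots from the quadratic factor 1 + (-0.22) z + (-0.77) z^2:
  Set 1 + (-0.22) z + (-0.77) z^2 = 0, i.e. a z^2 + b z + c = 0 with a = -0.77, b = -0.22, c = 1.
  Discriminant D = b^2 - 4ac = (-0.22)^2 - 4*(-0.77)*1 = 0.0484 - (-3.08) = 3.1284.
  D >= 0, so the roots are real: z = (-b +/- sqrt(D)) / (2a) = (0.22 +/- 1.768728) / (-1.54).
    z_1 = (0.22 + 1.768728) / (-1.54) = -1.2914,   |z_1| = 1.2914.
    z_2 = (0.22 - 1.768728) / (-1.54) = 1.0057,   |z_2| = 1.0057.
Moduli of all roots: 5.0000, 1.2914, 1.0057.
All moduli strictly greater than 1? Yes.
Verdict: Invertible.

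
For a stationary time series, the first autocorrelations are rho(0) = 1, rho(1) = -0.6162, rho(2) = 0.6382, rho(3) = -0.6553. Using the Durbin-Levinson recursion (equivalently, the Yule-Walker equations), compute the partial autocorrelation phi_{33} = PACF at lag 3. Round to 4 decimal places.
\phi_{33} = -0.3300

The PACF at lag k is phi_{kk}, the last component of the solution
to the Yule-Walker system G_k phi = r_k where
  (G_k)_{ij} = rho(|i - j|), (r_k)_i = rho(i), i,j = 1..k.
Equivalently, Durbin-Levinson gives phi_{kk} iteratively:
  phi_{11} = rho(1)
  phi_{kk} = [rho(k) - sum_{j=1..k-1} phi_{k-1,j} rho(k-j)]
            / [1 - sum_{j=1..k-1} phi_{k-1,j} rho(j)],
  phi_{k,j} = phi_{k-1,j} - phi_{kk} phi_{k-1,k-j},  j = 1..k-1.
Step k = 1:
  phi_11 = rho(1) = -0.6162.
Step k = 2:
  phi_22 = [rho(2) - phi_11 rho(1)] / [1 - phi_11 rho(1)] = [0.6382 - (-0.6162)(-0.6162)] / [1 - (-0.6162)(-0.6162)]
         = 0.25849756 / 0.62029756 = 0.416732.
  Update: phi_21 = phi_11 - phi_22 phi_11 = -0.6162 - (0.416732)(-0.6162) = -0.35941.
Step k = 3:
  phi_33 = [rho(3) - phi_21 rho(2) - phi_22 rho(1)] / [1 - phi_21 rho(1) - phi_22 rho(2)]
    numerator   = -0.6553 - (-0.35941)(0.6382) - (0.416732)(-0.6162) = -0.16913455
    denominator = 1 - (-0.35941)(-0.6162) - (0.416732)(0.6382) = 0.51257347
  phi_33 = -0.16913455 / 0.51257347 = -0.33.
Therefore phi_{33} = -0.3300.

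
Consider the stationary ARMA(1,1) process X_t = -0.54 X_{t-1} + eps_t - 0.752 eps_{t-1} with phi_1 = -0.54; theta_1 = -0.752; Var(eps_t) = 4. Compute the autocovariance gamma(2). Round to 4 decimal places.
\gamma(2) = 5.5392

Multiply the model equation by X_{t-k} and take expectations. With theta_0 = psi_0 = 1 and psi_j the MA(infinity) weights, this gives
  gamma(k) - sum_i phi_i gamma(k-i) = c_k,
  c_k = sigma^2 * sum_{j=k..q} theta_j psi_{j-k}   (c_k = 0 for k > q),
using gamma(-m) = gamma(m).
psi-weights needed (psi_j = theta_j + sum_i phi_i psi_{j-i}):
  psi_1 = theta_1 + phi_1 = -0.752 + (-0.54) = -1.292
Right-hand sides:
  c_0 = sigma^2 (1 + theta_1 psi_1) = 4 * (1 + (-0.752)(-1.292)) = 4 * 1.971584 = 7.886336
  c_1 = sigma^2 theta_1 = 4 * (-0.752) = -3.008
  c_2 = 0
Equations for k = 0 and k = 1 (AR order 1):
  gamma(0) = phi_1 gamma(1) + c_0
  gamma(1) = phi_1 gamma(0) + c_1
Substituting the second into the first: gamma(0) (1 - phi_1^2) = c_0 + phi_1 c_1, so
  gamma(0) = (c_0 + phi_1 c_1) / (1 - phi_1^2) = (7.886336 + (-0.54)(-3.008)) / (1 - (-0.54)^2) = 9.510656 / 0.7084 = 13.425545.
  gamma(1) = phi_1 gamma(0) + c_1 = (-0.54)(13.425545) + (-3.008) = -10.257794.
For k = 2 (> q): gamma(2) = phi_1 gamma(1) = (-0.54)(-10.257794) = 5.539209.
Therefore gamma(2) = 5.5392 (to 4 decimal places).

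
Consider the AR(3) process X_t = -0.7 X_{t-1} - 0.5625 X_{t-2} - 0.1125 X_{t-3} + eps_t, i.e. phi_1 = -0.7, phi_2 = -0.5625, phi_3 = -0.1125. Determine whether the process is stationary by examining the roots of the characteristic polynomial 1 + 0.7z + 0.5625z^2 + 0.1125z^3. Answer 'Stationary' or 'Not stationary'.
\text{Stationary}

The AR(p) characteristic polynomial is P(z) = 1 + 0.7z + 0.5625z^2 + 0.1125z^3.
Stationarity requires all roots to lie outside the unit circle, i.e. |z| > 1 for every root.
Degree 3: look for a simple real root z0 first, then factor out (1 - z/z0) and solve the remaining quadratic.
Testing z0 = -4: P(-4) = 1 + (0.7)(-4) + (0.5625)(-4)^2 + (0.1125)(-4)^3
  = 1 + (-2.8) + (9) + (-7.2) = 0.  So z_0 = -4 is a root, |z_0| = 4.
Divide out the factor (1 + 0.25 z) = (1 - z/z0) (since 1/z0 = -0.25):
  P(z) = (1 + 0.25 z)(1 + (0.45) z + (0.45) z^2)
  [check: z-coef 0.45 - (-0.25) = 0.7; z^2-coef 0.45 - (-0.25)(0.45) = 0.5625; z^3-coef -(-0.25)(0.45) = 0.1125.]
Remaining roots from the quadratic factor 1 + (0.45) z + (0.45) z^2:
  Set 1 + (0.45) z + (0.45) z^2 = 0, i.e. a z^2 + b z + c = 0 with a = 0.45, b = 0.45, c = 1.
  Discriminant D = b^2 - 4ac = (0.45)^2 - 4*(0.45)*1 = 0.2025 - (1.8) = -1.5975.
  D < 0, so the roots are the complex-conjugate pair z = (-b +/- i sqrt(-D)) / (2a) = -0.5 +/- 1.4044i.
  For a conjugate pair |z|^2 = z * conj(z) = (product of roots) = c/a = 1/(0.45) = 2.222222, so |z| = sqrt(2.222222) = 1.4907 for both roots.
Moduli of all roots: 4.0000, 1.4907, 1.4907.
All moduli strictly greater than 1? Yes.
Verdict: Stationary.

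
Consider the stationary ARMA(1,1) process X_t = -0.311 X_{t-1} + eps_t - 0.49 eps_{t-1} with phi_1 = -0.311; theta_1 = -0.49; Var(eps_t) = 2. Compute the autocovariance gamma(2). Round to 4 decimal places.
\gamma(2) = 0.6356

Multiply the model equation by X_{t-k} and take expectations. With theta_0 = psi_0 = 1 and psi_j the MA(infinity) weights, this gives
  gamma(k) - sum_i phi_i gamma(k-i) = c_k,
  c_k = sigma^2 * sum_{j=k..q} theta_j psi_{j-k}   (c_k = 0 for k > q),
using gamma(-m) = gamma(m).
psi-weights needed (psi_j = theta_j + sum_i phi_i psi_{j-i}):
  psi_1 = theta_1 + phi_1 = -0.49 + (-0.311) = -0.801
Right-hand sides:
  c_0 = sigma^2 (1 + theta_1 psi_1) = 2 * (1 + (-0.49)(-0.801)) = 2 * 1.39249 = 2.78498
  c_1 = sigma^2 theta_1 = 2 * (-0.49) = -0.98
  c_2 = 0
Equations for k = 0 and k = 1 (AR order 1):
  gamma(0) = phi_1 gamma(1) + c_0
  gamma(1) = phi_1 gamma(0) + c_1
Substituting the second into the first: gamma(0) (1 - phi_1^2) = c_0 + phi_1 c_1, so
  gamma(0) = (c_0 + phi_1 c_1) / (1 - phi_1^2) = (2.78498 + (-0.311)(-0.98)) / (1 - (-0.311)^2) = 3.08976 / 0.903279 = 3.420604.
  gamma(1) = phi_1 gamma(0) + c_1 = (-0.311)(3.420604) + (-0.98) = -2.043808.
For k = 2 (> q): gamma(2) = phi_1 gamma(1) = (-0.311)(-2.043808) = 0.635624.
Therefore gamma(2) = 0.6356 (to 4 decimal places).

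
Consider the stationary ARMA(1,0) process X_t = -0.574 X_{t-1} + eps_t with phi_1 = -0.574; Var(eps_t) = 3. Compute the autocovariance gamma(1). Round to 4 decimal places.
\gamma(1) = -2.5681

Multiply the model equation by X_{t-k} and take expectations. With theta_0 = psi_0 = 1 and psi_j the MA(infinity) weights, this gives
  gamma(k) - sum_i phi_i gamma(k-i) = c_k,
  c_k = sigma^2 * sum_{j=k..q} theta_j psi_{j-k}   (c_k = 0 for k > q),
using gamma(-m) = gamma(m).
Pure AR (q = 0): c_0 = sigma^2 = 3, c_k = 0 for k >= 1.
Equations for k = 0 and k = 1 (AR order 1):
  gamma(0) = phi_1 gamma(1) + c_0
  gamma(1) = phi_1 gamma(0) + c_1
Substituting the second into the first: gamma(0) (1 - phi_1^2) = c_0 + phi_1 c_1, so
  gamma(0) = c_0 / (1 - phi_1^2) = 3 / (1 - (-0.574)^2) = 3 / 0.670524 = 4.474113.
  gamma(1) = phi_1 gamma(0) = (-0.574)(4.474113) = -2.568141.
Therefore gamma(1) = -2.5681 (to 4 decimal places).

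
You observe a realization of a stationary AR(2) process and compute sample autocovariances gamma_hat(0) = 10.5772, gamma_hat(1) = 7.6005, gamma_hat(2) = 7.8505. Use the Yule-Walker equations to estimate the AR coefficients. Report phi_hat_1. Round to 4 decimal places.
\hat\phi_{1} = 0.3830

The Yule-Walker equations for an AR(p) process read, in matrix form,
  Gamma_p phi = r_p,   with   (Gamma_p)_{ij} = gamma(|i - j|),
                       (r_p)_i = gamma(i),   i,j = 1..p.
Substitute the sample gammas (Toeplitz matrix and right-hand side of size 2):
  Gamma_p = [[10.5772, 7.6005], [7.6005, 10.5772]]
  r_p     = [7.6005, 7.8505]
Written out:
  10.5772 phi_1 + 7.6005 phi_2 = 7.6005
  7.6005 phi_1 + 10.5772 phi_2 = 7.8505
Solve by Cramer's rule:
  det = gamma(0)^2 - gamma(1)^2 = (10.5772)^2 - (7.6005)^2 = 111.87715984 - 57.76760025 = 54.10955959
  phi_hat_1 = [gamma(1) gamma(0) - gamma(1) gamma(2)] / det = [(7.6005)(10.5772) - (7.6005)(7.8505)] / 54.10955959 = 20.72428335 / 54.10955959 = 0.383
  phi_hat_2 = [gamma(0) gamma(2) - gamma(1)^2] / det = [(10.5772)(7.8505) - (7.6005)^2] / 54.10955959 = 25.26870835 / 54.10955959 = 0.467
So phi_hat = [0.3830, 0.4670].
Therefore phi_hat_1 = 0.3830.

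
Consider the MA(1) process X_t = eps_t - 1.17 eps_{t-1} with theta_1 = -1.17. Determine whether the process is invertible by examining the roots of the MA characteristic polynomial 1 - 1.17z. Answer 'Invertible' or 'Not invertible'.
\text{Not invertible}

The MA(q) characteristic polynomial is P(z) = 1 - 1.17z.
Invertibility requires all roots to lie outside the unit circle, i.e. |z| > 1 for every root.
This is linear in z: 1 + (-1.17) z = 0  =>  z = -1/(-1.17) = 0.854701,  |z| = 0.854701.
Moduli of all roots: 0.8547.
All moduli strictly greater than 1? No.
Verdict: Not invertible.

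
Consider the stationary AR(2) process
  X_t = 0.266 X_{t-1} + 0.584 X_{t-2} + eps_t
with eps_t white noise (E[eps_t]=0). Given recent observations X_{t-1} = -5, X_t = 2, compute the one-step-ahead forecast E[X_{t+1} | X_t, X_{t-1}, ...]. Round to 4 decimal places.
E[X_{t+1} \mid \mathcal F_t] = -2.3880

For an AR(p) model X_t = c + sum_i phi_i X_{t-i} + eps_t, the
one-step-ahead conditional mean is
  E[X_{t+1} | X_t, ...] = c + sum_i phi_i X_{t+1-i}.
Substitute known values:
  E[X_{t+1} | ...] = (0.266) * (2) + (0.584) * (-5)
                   = -2.3880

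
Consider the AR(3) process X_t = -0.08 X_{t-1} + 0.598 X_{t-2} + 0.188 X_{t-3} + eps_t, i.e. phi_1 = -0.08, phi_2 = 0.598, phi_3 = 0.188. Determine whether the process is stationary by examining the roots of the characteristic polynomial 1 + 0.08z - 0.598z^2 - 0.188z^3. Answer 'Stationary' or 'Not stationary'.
\text{Stationary}

The AR(p) characteristic polynomial is P(z) = 1 + 0.08z - 0.598z^2 - 0.188z^3.
Stationarity requires all roots to lie outside the unit circle, i.e. |z| > 1 for every root.
Degree 3: look for a simple real root z0 first, then factor out (1 - z/z0) and solve the remaining quadratic.
Testing z0 = -2.5: P(-2.5) = 1 + (0.08)(-2.5) + (-0.598)(-2.5)^2 + (-0.188)(-2.5)^3
  = 1 + (-0.2) + (-3.7375) + (2.9375) = 0.  So z_0 = -2.5 is a root, |z_0| = 2.5.
Divide out the factor (1 + 0.4 z) = (1 - z/z0) (since 1/z0 = -0.4):
  P(z) = (1 + 0.4 z)(1 + (-0.32) z + (-0.47) z^2)
  [check: z-coef -0.32 - (-0.4) = 0.08; z^2-coef -0.47 - (-0.4)(-0.32) = -0.598; z^3-coef -(-0.4)(-0.47) = -0.188.]
Remaining roots from the quadratic factor 1 + (-0.32) z + (-0.47) z^2:
  Set 1 + (-0.32) z + (-0.47) z^2 = 0, i.e. a z^2 + b z + c = 0 with a = -0.47, b = -0.32, c = 1.
  Discriminant D = b^2 - 4ac = (-0.32)^2 - 4*(-0.47)*1 = 0.1024 - (-1.88) = 1.9824.
  D >= 0, so the roots are real: z = (-b +/- sqrt(D)) / (2a) = (0.32 +/- 1.407977) / (-0.94).
    z_1 = (0.32 + 1.407977) / (-0.94) = -1.8383,   |z_1| = 1.8383.
    z_2 = (0.32 - 1.407977) / (-0.94) = 1.1574,   |z_2| = 1.1574.
Moduli of all roots: 2.5000, 1.8383, 1.1574.
All moduli strictly greater than 1? Yes.
Verdict: Stationary.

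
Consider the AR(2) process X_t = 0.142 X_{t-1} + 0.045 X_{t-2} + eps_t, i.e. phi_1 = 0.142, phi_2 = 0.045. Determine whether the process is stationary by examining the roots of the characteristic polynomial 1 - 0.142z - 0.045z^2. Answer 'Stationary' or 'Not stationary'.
\text{Stationary}

The AR(p) characteristic polynomial is P(z) = 1 - 0.142z - 0.045z^2.
Stationarity requires all roots to lie outside the unit circle, i.e. |z| > 1 for every root.
Set 1 + (-0.142) z + (-0.045) z^2 = 0, i.e. a z^2 + b z + c = 0 with a = -0.045, b = -0.142, c = 1.
Discriminant D = b^2 - 4ac = (-0.142)^2 - 4*(-0.045)*1 = 0.020164 - (-0.18) = 0.200164.
D >= 0, so the roots are real: z = (-b +/- sqrt(D)) / (2a) = (0.142 +/- 0.447397) / (-0.09).
  z_1 = (0.142 + 0.447397) / (-0.09) = -6.5489,   |z_1| = 6.5489.
  z_2 = (0.142 - 0.447397) / (-0.09) = 3.3933,   |z_2| = 3.3933.
Moduli of all roots: 6.5489, 3.3933.
All moduli strictly greater than 1? Yes.
Verdict: Stationary.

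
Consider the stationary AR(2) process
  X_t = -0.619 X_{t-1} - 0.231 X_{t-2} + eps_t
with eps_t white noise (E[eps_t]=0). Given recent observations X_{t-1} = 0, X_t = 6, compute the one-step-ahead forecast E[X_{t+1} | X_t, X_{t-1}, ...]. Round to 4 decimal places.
E[X_{t+1} \mid \mathcal F_t] = -3.7140

For an AR(p) model X_t = c + sum_i phi_i X_{t-i} + eps_t, the
one-step-ahead conditional mean is
  E[X_{t+1} | X_t, ...] = c + sum_i phi_i X_{t+1-i}.
Substitute known values:
  E[X_{t+1} | ...] = (-0.619) * (6) + (-0.231) * (0)
                   = -3.7140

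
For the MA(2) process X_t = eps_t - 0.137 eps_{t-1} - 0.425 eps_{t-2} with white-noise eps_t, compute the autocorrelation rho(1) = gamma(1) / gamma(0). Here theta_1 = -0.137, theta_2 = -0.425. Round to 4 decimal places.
\rho(1) = -0.0657

For an MA(q) process with theta_0 = 1, the autocovariance is
  gamma(k) = sigma^2 * sum_{i=0..q-k} theta_i * theta_{i+k},
and rho(k) = gamma(k) / gamma(0). Sigma^2 cancels.
  numerator   = (1)*(-0.137) + (-0.137)*(-0.425) = -0.078775.
  denominator = (1)^2 + (-0.137)^2 + (-0.425)^2 = 1.199394.
  rho(1) = -0.078775 / 1.199394 = -0.0657.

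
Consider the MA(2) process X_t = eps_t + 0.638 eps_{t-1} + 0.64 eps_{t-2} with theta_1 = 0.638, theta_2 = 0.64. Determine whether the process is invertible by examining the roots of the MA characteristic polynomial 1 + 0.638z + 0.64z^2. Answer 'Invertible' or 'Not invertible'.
\text{Invertible}

The MA(q) characteristic polynomial is P(z) = 1 + 0.638z + 0.64z^2.
Invertibility requires all roots to lie outside the unit circle, i.e. |z| > 1 for every root.
Set 1 + (0.638) z + (0.64) z^2 = 0, i.e. a z^2 + b z + c = 0 with a = 0.64, b = 0.638, c = 1.
Discriminant D = b^2 - 4ac = (0.638)^2 - 4*(0.64)*1 = 0.407044 - (2.56) = -2.152956.
D < 0, so the roots are the complex-conjugate pair z = (-b +/- i sqrt(-D)) / (2a) = -0.4984 +/- 1.1463i.
For a conjugate pair |z|^2 = z * conj(z) = (product of roots) = c/a = 1/(0.64) = 1.5625, so |z| = sqrt(1.5625) = 1.25 for both roots.
Moduli of all roots: 1.2500, 1.2500.
All moduli strictly greater than 1? Yes.
Verdict: Invertible.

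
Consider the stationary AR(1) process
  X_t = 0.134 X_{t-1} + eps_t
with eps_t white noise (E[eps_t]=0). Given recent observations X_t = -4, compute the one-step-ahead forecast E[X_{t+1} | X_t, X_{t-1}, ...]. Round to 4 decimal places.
E[X_{t+1} \mid \mathcal F_t] = -0.5360

For an AR(p) model X_t = c + sum_i phi_i X_{t-i} + eps_t, the
one-step-ahead conditional mean is
  E[X_{t+1} | X_t, ...] = c + sum_i phi_i X_{t+1-i}.
Substitute known values:
  E[X_{t+1} | ...] = (0.134) * (-4)
                   = -0.5360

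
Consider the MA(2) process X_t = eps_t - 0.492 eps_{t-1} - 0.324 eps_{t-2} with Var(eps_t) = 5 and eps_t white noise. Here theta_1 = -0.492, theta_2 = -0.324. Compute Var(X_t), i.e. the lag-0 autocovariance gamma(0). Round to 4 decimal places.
\gamma(0) = 6.7352

For an MA(q) process X_t = eps_t + sum_i theta_i eps_{t-i} with
Var(eps_t) = sigma^2, the variance is
  gamma(0) = sigma^2 * (1 + sum_i theta_i^2).
  sum_i theta_i^2 = (-0.492)^2 + (-0.324)^2 = 0.242064 + 0.104976 = 0.34704.
  gamma(0) = 5 * (1 + 0.34704) = 5 * 1.34704 = 6.7352.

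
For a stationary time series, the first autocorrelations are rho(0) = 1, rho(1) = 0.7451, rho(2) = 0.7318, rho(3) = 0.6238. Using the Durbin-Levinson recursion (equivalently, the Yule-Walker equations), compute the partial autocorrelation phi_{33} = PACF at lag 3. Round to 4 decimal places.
\phi_{33} = -0.0022

The PACF at lag k is phi_{kk}, the last component of the solution
to the Yule-Walker system G_k phi = r_k where
  (G_k)_{ij} = rho(|i - j|), (r_k)_i = rho(i), i,j = 1..k.
Equivalently, Durbin-Levinson gives phi_{kk} iteratively:
  phi_{11} = rho(1)
  phi_{kk} = [rho(k) - sum_{j=1..k-1} phi_{k-1,j} rho(k-j)]
            / [1 - sum_{j=1..k-1} phi_{k-1,j} rho(j)],
  phi_{k,j} = phi_{k-1,j} - phi_{kk} phi_{k-1,k-j},  j = 1..k-1.
Step k = 1:
  phi_11 = rho(1) = 0.7451.
Step k = 2:
  phi_22 = [rho(2) - phi_11 rho(1)] / [1 - phi_11 rho(1)] = [0.7318 - (0.7451)(0.7451)] / [1 - (0.7451)(0.7451)]
         = 0.17662599 / 0.44482599 = 0.397068.
  Update: phi_21 = phi_11 - phi_22 phi_11 = 0.7451 - (0.397068)(0.7451) = 0.449245.
Step k = 3:
  phi_33 = [rho(3) - phi_21 rho(2) - phi_22 rho(1)] / [1 - phi_21 rho(1) - phi_22 rho(2)]
    numerator   = 0.6238 - (0.449245)(0.7318) - (0.397068)(0.7451) = -0.00081251
    denominator = 1 - (0.449245)(0.7451) - (0.397068)(0.7318) = 0.37469353
  phi_33 = -0.00081251 / 0.37469353 = -0.0022.
Therefore phi_{33} = -0.0022.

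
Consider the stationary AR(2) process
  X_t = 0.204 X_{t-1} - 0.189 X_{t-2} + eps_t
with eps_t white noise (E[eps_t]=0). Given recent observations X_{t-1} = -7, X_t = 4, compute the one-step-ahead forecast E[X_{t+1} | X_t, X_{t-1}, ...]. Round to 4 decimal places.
E[X_{t+1} \mid \mathcal F_t] = 2.1390

For an AR(p) model X_t = c + sum_i phi_i X_{t-i} + eps_t, the
one-step-ahead conditional mean is
  E[X_{t+1} | X_t, ...] = c + sum_i phi_i X_{t+1-i}.
Substitute known values:
  E[X_{t+1} | ...] = (0.204) * (4) + (-0.189) * (-7)
                   = 2.1390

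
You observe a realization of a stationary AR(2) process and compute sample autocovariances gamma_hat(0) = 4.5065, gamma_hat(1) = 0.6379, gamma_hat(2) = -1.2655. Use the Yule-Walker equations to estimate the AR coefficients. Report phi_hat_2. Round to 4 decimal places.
\hat\phi_{2} = -0.3070

The Yule-Walker equations for an AR(p) process read, in matrix form,
  Gamma_p phi = r_p,   with   (Gamma_p)_{ij} = gamma(|i - j|),
                       (r_p)_i = gamma(i),   i,j = 1..p.
Substitute the sample gammas (Toeplitz matrix and right-hand side of size 2):
  Gamma_p = [[4.5065, 0.6379], [0.6379, 4.5065]]
  r_p     = [0.6379, -1.2655]
Written out:
  4.5065 phi_1 + 0.6379 phi_2 = 0.6379
  0.6379 phi_1 + 4.5065 phi_2 = -1.2655
Solve by Cramer's rule:
  det = gamma(0)^2 - gamma(1)^2 = (4.5065)^2 - (0.6379)^2 = 20.30854225 - 0.40691641 = 19.90162584
  phi_hat_1 = [gamma(1) gamma(0) - gamma(1) gamma(2)] / det = [(0.6379)(4.5065) - (0.6379)(-1.2655)] / 19.90162584 = 3.6819588 / 19.90162584 = 0.185
  phi_hat_2 = [gamma(0) gamma(2) - gamma(1)^2] / det = [(4.5065)(-1.2655) - (0.6379)^2] / 19.90162584 = -6.10989216 / 19.90162584 = -0.307
So phi_hat = [0.1850, -0.3070].
Therefore phi_hat_2 = -0.3070.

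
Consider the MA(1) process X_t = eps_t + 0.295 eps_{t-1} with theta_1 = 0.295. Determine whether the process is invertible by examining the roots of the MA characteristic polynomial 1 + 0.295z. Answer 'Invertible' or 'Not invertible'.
\text{Invertible}

The MA(q) characteristic polynomial is P(z) = 1 + 0.295z.
Invertibility requires all roots to lie outside the unit circle, i.e. |z| > 1 for every root.
This is linear in z: 1 + (0.295) z = 0  =>  z = -1/(0.295) = -3.389831,  |z| = 3.389831.
Moduli of all roots: 3.3898.
All moduli strictly greater than 1? Yes.
Verdict: Invertible.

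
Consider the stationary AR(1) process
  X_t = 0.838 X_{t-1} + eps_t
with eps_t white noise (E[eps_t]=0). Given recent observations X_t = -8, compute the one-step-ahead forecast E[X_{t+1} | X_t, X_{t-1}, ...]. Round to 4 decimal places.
E[X_{t+1} \mid \mathcal F_t] = -6.7040

For an AR(p) model X_t = c + sum_i phi_i X_{t-i} + eps_t, the
one-step-ahead conditional mean is
  E[X_{t+1} | X_t, ...] = c + sum_i phi_i X_{t+1-i}.
Substitute known values:
  E[X_{t+1} | ...] = (0.838) * (-8)
                   = -6.7040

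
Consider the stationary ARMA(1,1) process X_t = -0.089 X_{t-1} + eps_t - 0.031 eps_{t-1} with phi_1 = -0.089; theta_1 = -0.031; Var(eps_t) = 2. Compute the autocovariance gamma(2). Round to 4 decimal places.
\gamma(2) = 0.0216

Multiply the model equation by X_{t-k} and take expectations. With theta_0 = psi_0 = 1 and psi_j the MA(infinity) weights, this gives
  gamma(k) - sum_i phi_i gamma(k-i) = c_k,
  c_k = sigma^2 * sum_{j=k..q} theta_j psi_{j-k}   (c_k = 0 for k > q),
using gamma(-m) = gamma(m).
psi-weights needed (psi_j = theta_j + sum_i phi_i psi_{j-i}):
  psi_1 = theta_1 + phi_1 = -0.031 + (-0.089) = -0.12
Right-hand sides:
  c_0 = sigma^2 (1 + theta_1 psi_1) = 2 * (1 + (-0.031)(-0.12)) = 2 * 1.00372 = 2.00744
  c_1 = sigma^2 theta_1 = 2 * (-0.031) = -0.062
  c_2 = 0
Equations for k = 0 and k = 1 (AR order 1):
  gamma(0) = phi_1 gamma(1) + c_0
  gamma(1) = phi_1 gamma(0) + c_1
Substituting the second into the first: gamma(0) (1 - phi_1^2) = c_0 + phi_1 c_1, so
  gamma(0) = (c_0 + phi_1 c_1) / (1 - phi_1^2) = (2.00744 + (-0.089)(-0.062)) / (1 - (-0.089)^2) = 2.012958 / 0.992079 = 2.02903.
  gamma(1) = phi_1 gamma(0) + c_1 = (-0.089)(2.02903) + (-0.062) = -0.242584.
For k = 2 (> q): gamma(2) = phi_1 gamma(1) = (-0.089)(-0.242584) = 0.02159.
Therefore gamma(2) = 0.0216 (to 4 decimal places).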